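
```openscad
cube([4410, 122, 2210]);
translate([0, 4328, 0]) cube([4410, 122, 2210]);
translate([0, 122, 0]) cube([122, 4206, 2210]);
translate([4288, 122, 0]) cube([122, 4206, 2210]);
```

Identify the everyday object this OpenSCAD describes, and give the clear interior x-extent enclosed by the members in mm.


A house (or room) frame. The interior width is 4166 mm.

Four 2210 mm walls enclosing a rectangle with no floor or roof — a room or house frame. Outside width is 4410 mm and wall thickness is 122 mm, so the interior width is 4410 − 2 × 122 = 4166 mm.


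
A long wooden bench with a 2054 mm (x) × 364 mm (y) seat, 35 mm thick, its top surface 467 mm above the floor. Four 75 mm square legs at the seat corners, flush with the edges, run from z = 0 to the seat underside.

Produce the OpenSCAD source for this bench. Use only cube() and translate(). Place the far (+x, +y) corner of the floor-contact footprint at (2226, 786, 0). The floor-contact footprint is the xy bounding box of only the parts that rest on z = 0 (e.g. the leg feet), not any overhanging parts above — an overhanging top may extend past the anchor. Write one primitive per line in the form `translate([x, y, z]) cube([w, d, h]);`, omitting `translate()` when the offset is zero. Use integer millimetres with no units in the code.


translate([172, 422, 432]) cube([2054, 364, 35]);
translate([172, 422, 0]) cube([75, 75, 432]);
translate([172, 711, 0]) cube([75, 75, 432]);
translate([2151, 422, 0]) cube([75, 75, 432]);
translate([2151, 711, 0]) cube([75, 75, 432]);


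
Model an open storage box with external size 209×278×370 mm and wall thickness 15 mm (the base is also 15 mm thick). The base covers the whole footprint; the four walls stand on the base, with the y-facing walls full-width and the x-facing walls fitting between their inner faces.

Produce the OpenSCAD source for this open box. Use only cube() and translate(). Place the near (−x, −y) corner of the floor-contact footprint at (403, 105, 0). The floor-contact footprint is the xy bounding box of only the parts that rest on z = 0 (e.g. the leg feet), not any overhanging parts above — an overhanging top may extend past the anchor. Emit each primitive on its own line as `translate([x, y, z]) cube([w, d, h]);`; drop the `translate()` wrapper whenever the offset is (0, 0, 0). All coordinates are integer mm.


translate([403, 105, 0]) cube([209, 278, 15]);
translate([403, 105, 15]) cube([209, 15, 355]);
translate([403, 368, 15]) cube([209, 15, 355]);
translate([403, 120, 15]) cube([15, 248, 355]);
translate([597, 120, 15]) cube([15, 248, 355]);


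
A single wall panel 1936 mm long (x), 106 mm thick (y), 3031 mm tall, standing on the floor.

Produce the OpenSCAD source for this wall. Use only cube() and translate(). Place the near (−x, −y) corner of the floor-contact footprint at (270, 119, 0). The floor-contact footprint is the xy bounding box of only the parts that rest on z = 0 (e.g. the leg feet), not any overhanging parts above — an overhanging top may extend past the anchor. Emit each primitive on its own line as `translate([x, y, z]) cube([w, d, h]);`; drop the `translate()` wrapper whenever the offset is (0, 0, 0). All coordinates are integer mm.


translate([270, 119, 0]) cube([1936, 106, 3031]);


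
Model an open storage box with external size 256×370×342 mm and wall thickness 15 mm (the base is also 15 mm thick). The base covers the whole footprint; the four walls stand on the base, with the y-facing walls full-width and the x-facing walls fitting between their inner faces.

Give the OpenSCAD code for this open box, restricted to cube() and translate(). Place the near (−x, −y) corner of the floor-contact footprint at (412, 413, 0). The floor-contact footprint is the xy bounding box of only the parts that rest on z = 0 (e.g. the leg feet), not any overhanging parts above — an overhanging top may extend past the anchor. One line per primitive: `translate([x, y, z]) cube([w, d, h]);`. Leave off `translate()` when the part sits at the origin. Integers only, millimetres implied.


translate([412, 413, 0]) cube([256, 370, 15]);
translate([412, 413, 15]) cube([256, 15, 327]);
translate([412, 768, 15]) cube([256, 15, 327]);
translate([412, 428, 15]) cube([15, 340, 327]);
translate([653, 428, 15]) cube([15, 340, 327]);


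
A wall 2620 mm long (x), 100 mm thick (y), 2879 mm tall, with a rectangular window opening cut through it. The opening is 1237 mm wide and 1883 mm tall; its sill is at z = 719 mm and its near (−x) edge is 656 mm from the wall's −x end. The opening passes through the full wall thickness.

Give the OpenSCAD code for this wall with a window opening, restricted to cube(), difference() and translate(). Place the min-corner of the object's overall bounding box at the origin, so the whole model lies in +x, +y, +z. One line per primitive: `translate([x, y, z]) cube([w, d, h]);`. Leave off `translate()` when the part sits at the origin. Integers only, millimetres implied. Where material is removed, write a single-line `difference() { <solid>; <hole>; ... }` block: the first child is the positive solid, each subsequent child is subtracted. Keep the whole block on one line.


difference() { cube([2620, 100, 2879]); translate([656, 0, 719]) cube([1237, 100, 1883]); }


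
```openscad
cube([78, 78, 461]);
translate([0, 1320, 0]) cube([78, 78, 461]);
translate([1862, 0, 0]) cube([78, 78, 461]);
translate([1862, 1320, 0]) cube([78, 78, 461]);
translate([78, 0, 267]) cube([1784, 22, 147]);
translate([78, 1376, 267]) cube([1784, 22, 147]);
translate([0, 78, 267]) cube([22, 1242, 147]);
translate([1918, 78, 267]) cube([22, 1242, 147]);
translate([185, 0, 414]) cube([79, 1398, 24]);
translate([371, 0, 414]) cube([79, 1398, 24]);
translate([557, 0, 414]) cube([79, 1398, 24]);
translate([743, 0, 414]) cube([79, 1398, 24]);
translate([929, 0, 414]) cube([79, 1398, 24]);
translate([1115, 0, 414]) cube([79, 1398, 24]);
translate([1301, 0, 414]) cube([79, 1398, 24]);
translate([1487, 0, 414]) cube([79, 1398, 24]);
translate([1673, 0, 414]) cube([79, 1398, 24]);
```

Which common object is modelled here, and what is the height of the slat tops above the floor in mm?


A bed frame. The slat-top height is 438 mm.

Four posts, four rails, and a row of slats — a bed frame. Slats sit on the rails at z = 267 + 147 = 414; with slat thickness 24, the top is 438 mm.


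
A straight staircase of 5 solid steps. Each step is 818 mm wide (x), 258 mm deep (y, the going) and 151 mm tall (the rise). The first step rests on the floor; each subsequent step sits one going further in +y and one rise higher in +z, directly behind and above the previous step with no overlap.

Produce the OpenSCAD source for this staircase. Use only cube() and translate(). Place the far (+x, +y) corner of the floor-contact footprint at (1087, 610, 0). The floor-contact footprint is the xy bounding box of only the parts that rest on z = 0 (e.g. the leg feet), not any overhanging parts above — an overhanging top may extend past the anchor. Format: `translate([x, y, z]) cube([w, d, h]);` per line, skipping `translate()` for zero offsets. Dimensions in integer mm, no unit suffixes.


translate([269, 352, 0]) cube([818, 258, 151]);
translate([269, 610, 151]) cube([818, 258, 151]);
translate([269, 868, 302]) cube([818, 258, 151]);
translate([269, 1126, 453]) cube([818, 258, 151]);
translate([269, 1384, 604]) cube([818, 258, 151]);


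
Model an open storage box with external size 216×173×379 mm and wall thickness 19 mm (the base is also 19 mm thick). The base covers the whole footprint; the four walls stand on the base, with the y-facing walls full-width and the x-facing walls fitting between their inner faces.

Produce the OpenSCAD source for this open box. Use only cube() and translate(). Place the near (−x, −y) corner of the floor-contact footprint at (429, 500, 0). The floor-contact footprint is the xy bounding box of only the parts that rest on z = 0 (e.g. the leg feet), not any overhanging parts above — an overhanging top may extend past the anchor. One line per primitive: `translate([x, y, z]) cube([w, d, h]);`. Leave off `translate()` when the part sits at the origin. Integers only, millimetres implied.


translate([429, 500, 0]) cube([216, 173, 19]);
translate([429, 500, 19]) cube([216, 19, 360]);
translate([429, 654, 19]) cube([216, 19, 360]);
translate([429, 519, 19]) cube([19, 135, 360]);
translate([626, 519, 19]) cube([19, 135, 360]);


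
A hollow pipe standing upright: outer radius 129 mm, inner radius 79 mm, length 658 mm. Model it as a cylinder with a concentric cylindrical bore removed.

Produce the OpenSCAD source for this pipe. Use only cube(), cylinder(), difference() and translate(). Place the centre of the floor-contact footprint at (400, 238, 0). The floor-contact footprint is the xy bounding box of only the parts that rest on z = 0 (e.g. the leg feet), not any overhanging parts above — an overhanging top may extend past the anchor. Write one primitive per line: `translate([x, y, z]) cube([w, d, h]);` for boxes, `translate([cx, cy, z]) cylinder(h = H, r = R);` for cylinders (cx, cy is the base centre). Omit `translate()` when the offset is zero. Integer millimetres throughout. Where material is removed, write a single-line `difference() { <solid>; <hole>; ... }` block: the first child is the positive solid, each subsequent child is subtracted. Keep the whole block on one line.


difference() { translate([400, 238, 0]) cylinder(h = 658, r = 129); translate([400, 238, 0]) cylinder(h = 658, r = 79); }


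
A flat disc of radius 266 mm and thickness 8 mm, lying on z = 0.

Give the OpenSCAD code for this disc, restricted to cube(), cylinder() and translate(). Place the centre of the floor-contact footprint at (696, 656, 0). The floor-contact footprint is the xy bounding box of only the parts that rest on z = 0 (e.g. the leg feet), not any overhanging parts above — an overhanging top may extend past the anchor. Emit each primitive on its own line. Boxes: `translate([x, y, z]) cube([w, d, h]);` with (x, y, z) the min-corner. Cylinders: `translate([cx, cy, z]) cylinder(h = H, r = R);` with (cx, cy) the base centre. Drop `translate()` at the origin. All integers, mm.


translate([696, 656, 0]) cylinder(h = 8, r = 266);


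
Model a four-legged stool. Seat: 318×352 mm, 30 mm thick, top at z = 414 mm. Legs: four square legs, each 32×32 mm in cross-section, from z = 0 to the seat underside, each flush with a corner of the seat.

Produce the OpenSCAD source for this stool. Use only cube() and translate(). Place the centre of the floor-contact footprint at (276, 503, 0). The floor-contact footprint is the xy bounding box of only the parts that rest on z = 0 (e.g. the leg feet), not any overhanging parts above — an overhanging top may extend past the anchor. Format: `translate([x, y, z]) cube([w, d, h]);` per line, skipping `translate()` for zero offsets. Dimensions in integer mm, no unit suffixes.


// leg_h = 414 - 30 = 384
translate([117, 327, 384]) cube([318, 352, 30]);
translate([117, 327, 0]) cube([32, 32, 384]);
translate([403, 327, 0]) cube([32, 32, 384]);
translate([117, 647, 0]) cube([32, 32, 384]);
translate([403, 647, 0]) cube([32, 32, 384]);


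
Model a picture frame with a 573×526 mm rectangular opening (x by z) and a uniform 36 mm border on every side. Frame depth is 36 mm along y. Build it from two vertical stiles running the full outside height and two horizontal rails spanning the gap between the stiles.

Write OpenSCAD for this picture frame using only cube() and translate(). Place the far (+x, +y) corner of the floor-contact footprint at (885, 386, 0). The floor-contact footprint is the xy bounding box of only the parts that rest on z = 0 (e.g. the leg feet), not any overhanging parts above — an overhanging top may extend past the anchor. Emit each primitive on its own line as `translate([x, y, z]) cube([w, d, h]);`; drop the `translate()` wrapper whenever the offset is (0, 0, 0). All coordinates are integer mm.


translate([240, 350, 0]) cube([36, 36, 598]);
translate([849, 350, 0]) cube([36, 36, 598]);
translate([276, 350, 0]) cube([573, 36, 36]);
translate([276, 350, 562]) cube([573, 36, 36]);


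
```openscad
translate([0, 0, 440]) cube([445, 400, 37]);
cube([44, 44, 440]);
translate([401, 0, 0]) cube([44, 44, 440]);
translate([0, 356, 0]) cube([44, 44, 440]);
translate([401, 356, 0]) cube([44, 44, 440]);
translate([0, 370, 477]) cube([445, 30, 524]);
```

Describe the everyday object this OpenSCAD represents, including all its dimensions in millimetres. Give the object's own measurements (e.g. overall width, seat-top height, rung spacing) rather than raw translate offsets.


A chair. The seat is a 445×400×37 mm slab with its top at z = 477 mm, on four 44×44 mm corner legs (flush with the seat edges, standing on z = 0). A flat backrest 30 mm thick, 524 mm tall, spans the full seat width and rises from the seat top along its +y edge, rear face flush with the rear of the seat.


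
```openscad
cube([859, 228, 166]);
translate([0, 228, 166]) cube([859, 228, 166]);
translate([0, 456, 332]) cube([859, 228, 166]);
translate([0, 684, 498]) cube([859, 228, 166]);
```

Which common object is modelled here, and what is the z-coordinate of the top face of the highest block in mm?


A staircase. The total rise is 664 mm.

4 identical blocks, each offset up and back from the previous — a staircase. Each step is 166 mm tall and there are 4 of them, so the total rise is 4 × 166 = 664 mm.


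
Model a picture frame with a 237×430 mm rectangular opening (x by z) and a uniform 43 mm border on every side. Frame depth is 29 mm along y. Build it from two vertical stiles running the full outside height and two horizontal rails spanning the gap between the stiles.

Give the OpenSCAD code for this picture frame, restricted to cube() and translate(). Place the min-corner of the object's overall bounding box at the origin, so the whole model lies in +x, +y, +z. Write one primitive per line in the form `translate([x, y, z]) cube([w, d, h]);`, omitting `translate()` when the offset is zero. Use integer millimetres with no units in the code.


cube([43, 29, 516]);
translate([280, 0, 0]) cube([43, 29, 516]);
translate([43, 0, 0]) cube([237, 29, 43]);
translate([43, 0, 473]) cube([237, 29, 43]);


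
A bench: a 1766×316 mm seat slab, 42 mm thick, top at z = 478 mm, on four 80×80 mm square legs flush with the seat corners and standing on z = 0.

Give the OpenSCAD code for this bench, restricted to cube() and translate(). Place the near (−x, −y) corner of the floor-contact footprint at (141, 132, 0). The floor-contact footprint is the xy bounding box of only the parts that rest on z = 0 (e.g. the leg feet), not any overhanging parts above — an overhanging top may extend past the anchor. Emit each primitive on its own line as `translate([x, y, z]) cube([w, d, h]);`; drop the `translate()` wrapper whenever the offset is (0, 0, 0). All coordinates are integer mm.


translate([141, 132, 436]) cube([1766, 316, 42]);
translate([141, 132, 0]) cube([80, 80, 436]);
translate([141, 368, 0]) cube([80, 80, 436]);
translate([1827, 132, 0]) cube([80, 80, 436]);
translate([1827, 368, 0]) cube([80, 80, 436]);


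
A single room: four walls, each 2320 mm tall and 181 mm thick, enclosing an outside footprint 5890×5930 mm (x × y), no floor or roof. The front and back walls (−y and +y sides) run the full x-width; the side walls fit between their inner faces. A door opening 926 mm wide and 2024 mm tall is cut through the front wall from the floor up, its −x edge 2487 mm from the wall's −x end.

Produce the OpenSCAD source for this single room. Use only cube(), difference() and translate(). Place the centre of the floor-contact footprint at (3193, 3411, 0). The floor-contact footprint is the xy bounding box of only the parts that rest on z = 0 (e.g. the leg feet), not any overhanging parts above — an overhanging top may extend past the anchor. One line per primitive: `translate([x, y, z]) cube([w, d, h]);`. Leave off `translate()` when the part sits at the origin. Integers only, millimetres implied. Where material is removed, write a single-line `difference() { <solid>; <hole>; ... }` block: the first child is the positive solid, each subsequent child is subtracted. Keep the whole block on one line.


difference() { translate([248, 446, 0]) cube([5890, 181, 2320]); translate([2735, 446, 0]) cube([926, 181, 2024]); }
translate([248, 6195, 0]) cube([5890, 181, 2320]);
translate([248, 627, 0]) cube([181, 5568, 2320]);
translate([5957, 627, 0]) cube([181, 5568, 2320]);


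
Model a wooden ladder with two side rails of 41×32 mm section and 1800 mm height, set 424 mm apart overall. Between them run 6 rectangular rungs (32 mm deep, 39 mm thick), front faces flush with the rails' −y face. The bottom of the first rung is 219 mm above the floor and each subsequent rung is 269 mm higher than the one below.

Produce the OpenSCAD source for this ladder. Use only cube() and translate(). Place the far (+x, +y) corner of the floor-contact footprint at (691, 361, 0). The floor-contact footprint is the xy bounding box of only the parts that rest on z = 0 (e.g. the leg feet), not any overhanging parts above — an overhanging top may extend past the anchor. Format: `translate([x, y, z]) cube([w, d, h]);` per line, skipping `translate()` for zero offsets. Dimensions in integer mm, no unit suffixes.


translate([267, 329, 0]) cube([41, 32, 1800]);
translate([650, 329, 0]) cube([41, 32, 1800]);
translate([308, 329, 219]) cube([342, 32, 39]);
translate([308, 329, 488]) cube([342, 32, 39]);
translate([308, 329, 757]) cube([342, 32, 39]);
translate([308, 329, 1026]) cube([342, 32, 39]);
translate([308, 329, 1295]) cube([342, 32, 39]);
translate([308, 329, 1564]) cube([342, 32, 39]);


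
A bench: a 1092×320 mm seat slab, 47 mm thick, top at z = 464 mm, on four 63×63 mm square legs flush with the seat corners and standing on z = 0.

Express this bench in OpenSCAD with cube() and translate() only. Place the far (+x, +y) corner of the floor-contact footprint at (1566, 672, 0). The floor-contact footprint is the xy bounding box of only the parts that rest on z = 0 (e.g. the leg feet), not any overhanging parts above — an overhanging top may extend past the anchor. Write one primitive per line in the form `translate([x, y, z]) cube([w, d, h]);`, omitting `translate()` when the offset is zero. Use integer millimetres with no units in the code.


translate([474, 352, 417]) cube([1092, 320, 47]);
translate([474, 352, 0]) cube([63, 63, 417]);
translate([474, 609, 0]) cube([63, 63, 417]);
translate([1503, 352, 0]) cube([63, 63, 417]);
translate([1503, 609, 0]) cube([63, 63, 417]);


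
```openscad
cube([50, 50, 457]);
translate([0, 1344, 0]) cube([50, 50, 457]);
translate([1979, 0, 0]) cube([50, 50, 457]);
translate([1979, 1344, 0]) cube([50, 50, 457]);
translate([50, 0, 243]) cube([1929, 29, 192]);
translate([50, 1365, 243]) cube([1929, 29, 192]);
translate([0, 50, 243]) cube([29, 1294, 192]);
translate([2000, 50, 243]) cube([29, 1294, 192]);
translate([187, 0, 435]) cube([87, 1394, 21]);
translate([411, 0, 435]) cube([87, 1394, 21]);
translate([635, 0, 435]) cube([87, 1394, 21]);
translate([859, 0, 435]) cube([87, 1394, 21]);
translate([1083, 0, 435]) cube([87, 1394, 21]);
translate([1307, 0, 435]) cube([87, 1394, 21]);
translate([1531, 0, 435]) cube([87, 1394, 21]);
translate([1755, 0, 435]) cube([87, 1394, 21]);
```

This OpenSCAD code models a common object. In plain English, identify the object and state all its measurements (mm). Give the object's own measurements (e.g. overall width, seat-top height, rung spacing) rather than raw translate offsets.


A bed frame 2029 mm long (x) by 1394 mm wide (y). Four 50×50 mm corner posts, 457 mm tall, at the corners of the footprint. Four rails of 29 mm thickness and 192 mm height run between adjacent posts with their undersides at z = 243 mm, their outer faces flush with the outside of the frame (the two x-running rails run between the posts' inner faces; the two y-running rails run between the posts' inner faces). 8 slats, each 87 mm wide (x) and 21 mm thick, lie across the top of the two x-running rails, running the full 1394 mm width of the frame in y; along x they sit between the end posts with a 137 mm gap after the −x posts and between neighbouring slats and before the +x posts.


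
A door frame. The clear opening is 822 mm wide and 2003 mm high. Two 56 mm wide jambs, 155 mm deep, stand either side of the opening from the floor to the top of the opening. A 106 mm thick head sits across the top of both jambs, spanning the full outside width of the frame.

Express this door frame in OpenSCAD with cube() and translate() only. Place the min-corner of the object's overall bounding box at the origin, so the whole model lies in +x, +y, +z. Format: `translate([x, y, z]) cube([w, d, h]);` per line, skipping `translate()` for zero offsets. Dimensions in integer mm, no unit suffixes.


cube([56, 155, 2003]);
translate([878, 0, 0]) cube([56, 155, 2003]);
translate([0, 0, 2003]) cube([934, 155, 106]);


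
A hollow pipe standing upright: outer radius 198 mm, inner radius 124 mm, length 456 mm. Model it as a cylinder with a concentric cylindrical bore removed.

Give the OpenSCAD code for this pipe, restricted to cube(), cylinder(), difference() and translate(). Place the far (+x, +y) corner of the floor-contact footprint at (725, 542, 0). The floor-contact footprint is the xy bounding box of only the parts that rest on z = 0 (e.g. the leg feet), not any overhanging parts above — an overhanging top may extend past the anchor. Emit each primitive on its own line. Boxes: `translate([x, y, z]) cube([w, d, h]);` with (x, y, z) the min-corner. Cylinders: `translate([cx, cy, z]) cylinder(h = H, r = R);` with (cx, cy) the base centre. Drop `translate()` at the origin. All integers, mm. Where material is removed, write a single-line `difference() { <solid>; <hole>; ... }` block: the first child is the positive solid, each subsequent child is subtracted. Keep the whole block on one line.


difference() { translate([527, 344, 0]) cylinder(h = 456, r = 198); translate([527, 344, 0]) cylinder(h = 456, r = 124); }


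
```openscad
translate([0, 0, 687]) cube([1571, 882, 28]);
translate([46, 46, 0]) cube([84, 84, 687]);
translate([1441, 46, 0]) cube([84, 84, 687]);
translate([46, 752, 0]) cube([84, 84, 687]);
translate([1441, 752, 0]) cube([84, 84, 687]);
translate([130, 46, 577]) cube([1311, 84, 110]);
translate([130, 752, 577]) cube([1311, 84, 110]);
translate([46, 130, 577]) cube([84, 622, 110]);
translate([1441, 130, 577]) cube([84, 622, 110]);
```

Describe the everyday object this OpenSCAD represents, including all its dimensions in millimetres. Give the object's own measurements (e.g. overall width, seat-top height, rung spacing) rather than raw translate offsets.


A table: top 1571 mm (x) × 882 mm (y), 28 mm thick, upper face at z = 715 mm, on four 84×84 mm square legs, each inset 46 mm from the nearest pair of top edges from z = 0 to the bottom of the top. Four apron rails, 84 mm thick and 110 mm tall, run between adjacent legs with their top edges flush with the underside of the top and their outer faces flush with the legs' outer faces.


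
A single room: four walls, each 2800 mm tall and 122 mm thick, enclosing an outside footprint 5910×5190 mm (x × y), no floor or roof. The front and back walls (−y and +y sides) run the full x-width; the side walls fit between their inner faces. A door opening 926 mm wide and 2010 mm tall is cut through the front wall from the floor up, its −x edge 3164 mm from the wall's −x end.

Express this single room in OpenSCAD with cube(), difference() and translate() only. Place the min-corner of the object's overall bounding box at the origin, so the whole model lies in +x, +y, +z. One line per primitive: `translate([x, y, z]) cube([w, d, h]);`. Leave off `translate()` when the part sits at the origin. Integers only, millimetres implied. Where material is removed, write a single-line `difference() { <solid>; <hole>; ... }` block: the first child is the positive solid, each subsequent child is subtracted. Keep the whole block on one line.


difference() { cube([5910, 122, 2800]); translate([3164, 0, 0]) cube([926, 122, 2010]); }
translate([0, 5068, 0]) cube([5910, 122, 2800]);
translate([0, 122, 0]) cube([122, 4946, 2800]);
translate([5788, 122, 0]) cube([122, 4946, 2800]);


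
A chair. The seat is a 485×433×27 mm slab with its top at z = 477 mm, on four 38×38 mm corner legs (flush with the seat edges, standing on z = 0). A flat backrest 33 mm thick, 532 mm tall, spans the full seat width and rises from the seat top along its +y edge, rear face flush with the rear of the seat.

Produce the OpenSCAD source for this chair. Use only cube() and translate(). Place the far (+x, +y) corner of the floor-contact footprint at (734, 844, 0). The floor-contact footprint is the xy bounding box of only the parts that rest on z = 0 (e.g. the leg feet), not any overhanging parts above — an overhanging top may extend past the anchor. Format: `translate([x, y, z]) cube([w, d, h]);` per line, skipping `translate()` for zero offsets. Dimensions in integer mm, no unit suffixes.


translate([249, 411, 450]) cube([485, 433, 27]);
translate([249, 411, 0]) cube([38, 38, 450]);
translate([696, 411, 0]) cube([38, 38, 450]);
translate([249, 806, 0]) cube([38, 38, 450]);
translate([696, 806, 0]) cube([38, 38, 450]);
translate([249, 811, 477]) cube([485, 33, 532]);


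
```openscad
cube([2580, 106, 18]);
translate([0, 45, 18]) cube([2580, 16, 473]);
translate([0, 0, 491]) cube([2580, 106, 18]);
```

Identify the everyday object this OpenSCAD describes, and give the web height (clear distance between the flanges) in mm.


An I-beam. The web height is 473 mm.

Two wide flanges with a thin centred web — an I-beam. Overall 509 mm minus two 18 mm flanges gives a web of 509 − 2·18 = 473 mm.


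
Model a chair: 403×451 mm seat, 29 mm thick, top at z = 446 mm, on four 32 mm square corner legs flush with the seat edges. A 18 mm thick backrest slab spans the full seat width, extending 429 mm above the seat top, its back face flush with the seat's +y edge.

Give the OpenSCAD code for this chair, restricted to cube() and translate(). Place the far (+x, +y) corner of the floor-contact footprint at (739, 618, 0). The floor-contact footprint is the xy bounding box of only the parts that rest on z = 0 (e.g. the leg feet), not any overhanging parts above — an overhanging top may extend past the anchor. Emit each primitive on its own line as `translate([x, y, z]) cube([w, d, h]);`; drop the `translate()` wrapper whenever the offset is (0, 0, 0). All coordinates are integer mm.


// leg_h = 446 - 29 = 417
translate([336, 167, 417]) cube([403, 451, 29]);
translate([336, 167, 0]) cube([32, 32, 417]);
translate([707, 167, 0]) cube([32, 32, 417]);
translate([336, 586, 0]) cube([32, 32, 417]);
translate([707, 586, 0]) cube([32, 32, 417]);
translate([336, 600, 446]) cube([403, 18, 429]);


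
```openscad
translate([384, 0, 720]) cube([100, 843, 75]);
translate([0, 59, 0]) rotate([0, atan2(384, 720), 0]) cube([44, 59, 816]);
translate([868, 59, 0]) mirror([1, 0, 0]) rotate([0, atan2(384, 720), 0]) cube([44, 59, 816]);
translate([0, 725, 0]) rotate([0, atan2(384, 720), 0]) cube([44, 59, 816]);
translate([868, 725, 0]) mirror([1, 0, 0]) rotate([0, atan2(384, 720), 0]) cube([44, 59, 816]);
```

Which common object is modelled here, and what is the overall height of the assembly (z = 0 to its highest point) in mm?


A sawhorse. The overall height is 795 mm.

A beam across two mirrored pairs of raked legs — a sawhorse. The beam's underside is at z = 720 (matching the legs' vertical rise in atan2(384, 720)) and the beam is 75 mm tall, so its top is at 720 + 75 = 795 mm. The raked legs top out at the beam's underside, so that is the highest point.


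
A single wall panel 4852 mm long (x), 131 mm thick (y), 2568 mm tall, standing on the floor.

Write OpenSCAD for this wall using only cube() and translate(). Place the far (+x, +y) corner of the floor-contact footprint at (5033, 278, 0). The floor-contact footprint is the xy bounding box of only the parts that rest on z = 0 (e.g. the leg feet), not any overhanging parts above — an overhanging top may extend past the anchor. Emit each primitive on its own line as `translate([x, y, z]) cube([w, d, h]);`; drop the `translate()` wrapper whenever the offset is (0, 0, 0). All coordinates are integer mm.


translate([181, 147, 0]) cube([4852, 131, 2568]);


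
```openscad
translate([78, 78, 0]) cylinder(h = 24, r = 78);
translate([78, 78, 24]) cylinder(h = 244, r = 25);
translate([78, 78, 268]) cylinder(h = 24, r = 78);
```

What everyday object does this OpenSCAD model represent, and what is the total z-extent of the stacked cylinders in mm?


A spool. The overall height is 292 mm.

Three coaxial cylinders, large–small–large — a spool. Two 24 mm flanges and a 244 mm core give 24 + 244 + 24 = 292 mm.


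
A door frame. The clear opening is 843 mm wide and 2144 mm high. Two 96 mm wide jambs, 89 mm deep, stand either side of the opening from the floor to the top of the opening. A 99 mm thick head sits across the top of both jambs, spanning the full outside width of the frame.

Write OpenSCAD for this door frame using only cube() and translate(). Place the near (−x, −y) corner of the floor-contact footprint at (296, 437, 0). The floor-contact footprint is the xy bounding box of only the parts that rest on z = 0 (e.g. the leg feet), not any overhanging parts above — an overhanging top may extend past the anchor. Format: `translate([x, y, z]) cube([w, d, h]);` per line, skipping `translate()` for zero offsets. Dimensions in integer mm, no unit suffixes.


translate([296, 437, 0]) cube([96, 89, 2144]);
translate([1235, 437, 0]) cube([96, 89, 2144]);
translate([296, 437, 2144]) cube([1035, 89, 99]);


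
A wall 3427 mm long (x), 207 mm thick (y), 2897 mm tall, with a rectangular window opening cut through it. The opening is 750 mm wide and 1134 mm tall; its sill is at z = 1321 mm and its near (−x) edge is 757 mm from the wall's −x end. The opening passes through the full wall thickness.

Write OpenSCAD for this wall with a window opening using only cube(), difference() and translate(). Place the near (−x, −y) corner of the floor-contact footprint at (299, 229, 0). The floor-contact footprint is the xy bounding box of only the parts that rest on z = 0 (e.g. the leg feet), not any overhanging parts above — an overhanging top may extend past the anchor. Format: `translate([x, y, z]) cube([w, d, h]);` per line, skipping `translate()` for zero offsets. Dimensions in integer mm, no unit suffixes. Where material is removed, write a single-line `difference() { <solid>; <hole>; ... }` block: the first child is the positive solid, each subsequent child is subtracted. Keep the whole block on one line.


difference() { translate([299, 229, 0]) cube([3427, 207, 2897]); translate([1056, 229, 1321]) cube([750, 207, 1134]); }


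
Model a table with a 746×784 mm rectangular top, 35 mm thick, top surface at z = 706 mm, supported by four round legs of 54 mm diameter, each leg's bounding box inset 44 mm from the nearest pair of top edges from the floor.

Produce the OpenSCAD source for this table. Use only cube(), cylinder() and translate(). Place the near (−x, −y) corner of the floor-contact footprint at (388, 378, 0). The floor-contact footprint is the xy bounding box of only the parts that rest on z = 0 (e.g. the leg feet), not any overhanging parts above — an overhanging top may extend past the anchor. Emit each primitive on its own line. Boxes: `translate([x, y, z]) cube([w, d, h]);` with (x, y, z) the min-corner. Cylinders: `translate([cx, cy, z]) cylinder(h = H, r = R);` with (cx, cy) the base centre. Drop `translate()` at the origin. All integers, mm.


translate([344, 334, 671]) cube([746, 784, 35]);
translate([415, 405, 0]) cylinder(h = 671, r = 27);
translate([1019, 405, 0]) cylinder(h = 671, r = 27);
translate([415, 1047, 0]) cylinder(h = 671, r = 27);
translate([1019, 1047, 0]) cylinder(h = 671, r = 27);


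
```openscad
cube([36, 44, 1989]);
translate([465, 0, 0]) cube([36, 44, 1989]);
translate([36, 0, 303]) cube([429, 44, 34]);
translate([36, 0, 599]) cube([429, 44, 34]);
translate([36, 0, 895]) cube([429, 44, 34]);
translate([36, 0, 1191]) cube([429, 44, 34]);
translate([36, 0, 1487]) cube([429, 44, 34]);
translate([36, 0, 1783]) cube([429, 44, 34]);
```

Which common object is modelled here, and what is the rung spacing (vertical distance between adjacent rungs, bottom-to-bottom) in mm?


A ladder. The rung spacing is 296 mm.

Two tall 36×44 posts with 6 short bars between them — a ladder. Adjacent rungs sit at z = 303 and z = 599, so the spacing is 599 − 303 = 296 mm.


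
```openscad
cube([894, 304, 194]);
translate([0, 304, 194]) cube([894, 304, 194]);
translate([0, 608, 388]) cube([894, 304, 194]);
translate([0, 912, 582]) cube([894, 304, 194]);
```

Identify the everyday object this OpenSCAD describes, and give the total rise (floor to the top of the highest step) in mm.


A staircase. The total rise is 776 mm.

4 identical blocks, each offset up and back from the previous — a staircase. Each step is 194 mm tall and there are 4 of them, so the total rise is 4 × 194 = 776 mm.


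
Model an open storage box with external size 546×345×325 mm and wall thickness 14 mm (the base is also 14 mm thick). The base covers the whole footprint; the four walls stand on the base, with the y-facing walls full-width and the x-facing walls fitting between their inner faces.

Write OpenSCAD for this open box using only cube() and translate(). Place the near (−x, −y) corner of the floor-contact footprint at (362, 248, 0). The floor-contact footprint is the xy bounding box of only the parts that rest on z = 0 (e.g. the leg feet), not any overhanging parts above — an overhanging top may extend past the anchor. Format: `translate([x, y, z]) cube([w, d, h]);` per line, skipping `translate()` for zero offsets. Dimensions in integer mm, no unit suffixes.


translate([362, 248, 0]) cube([546, 345, 14]);
translate([362, 248, 14]) cube([546, 14, 311]);
translate([362, 579, 14]) cube([546, 14, 311]);
translate([362, 262, 14]) cube([14, 317, 311]);
translate([894, 262, 14]) cube([14, 317, 311]);


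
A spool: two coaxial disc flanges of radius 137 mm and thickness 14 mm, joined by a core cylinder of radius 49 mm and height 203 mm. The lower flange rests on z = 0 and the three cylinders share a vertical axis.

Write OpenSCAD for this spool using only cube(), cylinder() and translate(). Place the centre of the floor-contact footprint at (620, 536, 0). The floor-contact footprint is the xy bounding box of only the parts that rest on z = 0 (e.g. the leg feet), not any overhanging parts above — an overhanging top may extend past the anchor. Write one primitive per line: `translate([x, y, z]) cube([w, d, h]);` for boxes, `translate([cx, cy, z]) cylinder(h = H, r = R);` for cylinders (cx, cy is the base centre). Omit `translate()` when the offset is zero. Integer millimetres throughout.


translate([620, 536, 0]) cylinder(h = 14, r = 137);
translate([620, 536, 14]) cylinder(h = 203, r = 49);
translate([620, 536, 217]) cylinder(h = 14, r = 137);


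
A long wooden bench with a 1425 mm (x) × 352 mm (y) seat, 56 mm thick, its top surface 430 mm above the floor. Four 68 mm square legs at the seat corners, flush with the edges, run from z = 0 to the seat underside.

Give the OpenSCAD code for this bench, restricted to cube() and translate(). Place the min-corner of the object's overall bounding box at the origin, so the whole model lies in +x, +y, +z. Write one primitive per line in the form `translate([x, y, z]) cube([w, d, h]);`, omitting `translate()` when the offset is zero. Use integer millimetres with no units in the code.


translate([0, 0, 374]) cube([1425, 352, 56]);
cube([68, 68, 374]);
translate([0, 284, 0]) cube([68, 68, 374]);
translate([1357, 0, 0]) cube([68, 68, 374]);
translate([1357, 284, 0]) cube([68, 68, 374]);


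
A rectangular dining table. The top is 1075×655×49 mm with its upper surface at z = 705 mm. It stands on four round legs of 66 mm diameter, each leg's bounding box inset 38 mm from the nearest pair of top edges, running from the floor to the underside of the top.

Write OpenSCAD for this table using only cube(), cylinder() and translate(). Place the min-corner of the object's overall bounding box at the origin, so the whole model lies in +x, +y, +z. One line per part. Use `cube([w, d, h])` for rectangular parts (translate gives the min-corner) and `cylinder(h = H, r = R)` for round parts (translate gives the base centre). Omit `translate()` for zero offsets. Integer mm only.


translate([0, 0, 656]) cube([1075, 655, 49]);
translate([71, 71, 0]) cylinder(h = 656, r = 33);
translate([1004, 71, 0]) cylinder(h = 656, r = 33);
translate([71, 584, 0]) cylinder(h = 656, r = 33);
translate([1004, 584, 0]) cylinder(h = 656, r = 33);


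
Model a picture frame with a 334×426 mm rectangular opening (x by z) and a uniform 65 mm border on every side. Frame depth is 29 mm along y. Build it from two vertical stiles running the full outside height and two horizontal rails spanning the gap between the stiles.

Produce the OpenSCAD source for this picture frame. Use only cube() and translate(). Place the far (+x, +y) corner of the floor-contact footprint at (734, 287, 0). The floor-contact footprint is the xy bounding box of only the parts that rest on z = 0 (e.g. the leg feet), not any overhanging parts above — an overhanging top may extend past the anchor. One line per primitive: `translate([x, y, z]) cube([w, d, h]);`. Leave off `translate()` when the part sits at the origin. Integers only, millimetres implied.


translate([270, 258, 0]) cube([65, 29, 556]);
translate([669, 258, 0]) cube([65, 29, 556]);
translate([335, 258, 0]) cube([334, 29, 65]);
translate([335, 258, 491]) cube([334, 29, 65]);


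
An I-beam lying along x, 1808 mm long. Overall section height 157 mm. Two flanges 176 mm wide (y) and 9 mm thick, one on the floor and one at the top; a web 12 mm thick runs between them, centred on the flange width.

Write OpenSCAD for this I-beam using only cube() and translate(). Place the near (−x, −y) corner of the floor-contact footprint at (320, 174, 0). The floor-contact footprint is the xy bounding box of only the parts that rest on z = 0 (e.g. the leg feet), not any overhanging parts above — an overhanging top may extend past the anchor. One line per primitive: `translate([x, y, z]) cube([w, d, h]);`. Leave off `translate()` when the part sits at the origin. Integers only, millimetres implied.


translate([320, 174, 0]) cube([1808, 176, 9]);
translate([320, 256, 9]) cube([1808, 12, 139]);
translate([320, 174, 148]) cube([1808, 176, 9]);


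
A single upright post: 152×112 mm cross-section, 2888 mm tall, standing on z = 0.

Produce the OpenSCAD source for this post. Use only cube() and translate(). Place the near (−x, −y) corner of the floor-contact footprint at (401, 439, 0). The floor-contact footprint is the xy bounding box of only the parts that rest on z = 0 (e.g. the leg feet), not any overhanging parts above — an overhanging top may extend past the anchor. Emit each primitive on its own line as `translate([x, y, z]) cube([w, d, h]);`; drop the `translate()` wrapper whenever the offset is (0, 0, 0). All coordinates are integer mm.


translate([401, 439, 0]) cube([152, 112, 2888]);


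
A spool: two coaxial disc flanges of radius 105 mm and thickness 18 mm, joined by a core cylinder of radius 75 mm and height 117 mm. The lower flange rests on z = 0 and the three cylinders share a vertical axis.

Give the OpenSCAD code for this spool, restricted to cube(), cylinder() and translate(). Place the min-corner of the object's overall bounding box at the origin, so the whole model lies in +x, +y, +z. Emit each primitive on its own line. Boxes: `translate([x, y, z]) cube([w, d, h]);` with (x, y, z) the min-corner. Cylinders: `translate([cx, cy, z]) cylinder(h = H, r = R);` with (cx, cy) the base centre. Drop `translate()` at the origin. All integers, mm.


translate([105, 105, 0]) cylinder(h = 18, r = 105);
translate([105, 105, 18]) cylinder(h = 117, r = 75);
translate([105, 105, 135]) cylinder(h = 18, r = 105);
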